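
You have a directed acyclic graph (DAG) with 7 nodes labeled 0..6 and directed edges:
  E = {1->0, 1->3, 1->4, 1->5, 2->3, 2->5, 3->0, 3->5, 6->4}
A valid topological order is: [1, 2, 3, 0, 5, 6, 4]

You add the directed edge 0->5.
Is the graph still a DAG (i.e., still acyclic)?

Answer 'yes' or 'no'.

Answer: yes

Derivation:
Given toposort: [1, 2, 3, 0, 5, 6, 4]
Position of 0: index 3; position of 5: index 4
New edge 0->5: forward
Forward edge: respects the existing order. Still a DAG, same toposort still valid.
Still a DAG? yes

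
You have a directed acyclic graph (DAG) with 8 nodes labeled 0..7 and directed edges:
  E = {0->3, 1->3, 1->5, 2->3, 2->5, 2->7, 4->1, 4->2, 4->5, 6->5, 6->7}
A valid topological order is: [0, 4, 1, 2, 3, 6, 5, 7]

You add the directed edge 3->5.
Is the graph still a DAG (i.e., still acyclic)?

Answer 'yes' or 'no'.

Answer: yes

Derivation:
Given toposort: [0, 4, 1, 2, 3, 6, 5, 7]
Position of 3: index 4; position of 5: index 6
New edge 3->5: forward
Forward edge: respects the existing order. Still a DAG, same toposort still valid.
Still a DAG? yes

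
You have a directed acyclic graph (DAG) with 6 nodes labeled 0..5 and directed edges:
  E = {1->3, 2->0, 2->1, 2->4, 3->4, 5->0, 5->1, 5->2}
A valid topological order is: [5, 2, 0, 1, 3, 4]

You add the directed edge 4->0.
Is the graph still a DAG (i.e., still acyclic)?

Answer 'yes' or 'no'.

Given toposort: [5, 2, 0, 1, 3, 4]
Position of 4: index 5; position of 0: index 2
New edge 4->0: backward (u after v in old order)
Backward edge: old toposort is now invalid. Check if this creates a cycle.
Does 0 already reach 4? Reachable from 0: [0]. NO -> still a DAG (reorder needed).
Still a DAG? yes

Answer: yes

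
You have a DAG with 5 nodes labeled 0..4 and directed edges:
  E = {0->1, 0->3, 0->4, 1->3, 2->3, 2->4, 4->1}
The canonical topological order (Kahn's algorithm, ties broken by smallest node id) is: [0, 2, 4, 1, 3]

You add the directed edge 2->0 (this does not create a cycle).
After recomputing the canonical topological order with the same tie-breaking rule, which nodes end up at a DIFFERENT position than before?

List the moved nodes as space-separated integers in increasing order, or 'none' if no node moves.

Answer: 0 2

Derivation:
Old toposort: [0, 2, 4, 1, 3]
Added edge 2->0
Recompute Kahn (smallest-id tiebreak):
  initial in-degrees: [1, 2, 0, 3, 2]
  ready (indeg=0): [2]
  pop 2: indeg[0]->0; indeg[3]->2; indeg[4]->1 | ready=[0] | order so far=[2]
  pop 0: indeg[1]->1; indeg[3]->1; indeg[4]->0 | ready=[4] | order so far=[2, 0]
  pop 4: indeg[1]->0 | ready=[1] | order so far=[2, 0, 4]
  pop 1: indeg[3]->0 | ready=[3] | order so far=[2, 0, 4, 1]
  pop 3: no out-edges | ready=[] | order so far=[2, 0, 4, 1, 3]
New canonical toposort: [2, 0, 4, 1, 3]
Compare positions:
  Node 0: index 0 -> 1 (moved)
  Node 1: index 3 -> 3 (same)
  Node 2: index 1 -> 0 (moved)
  Node 3: index 4 -> 4 (same)
  Node 4: index 2 -> 2 (same)
Nodes that changed position: 0 2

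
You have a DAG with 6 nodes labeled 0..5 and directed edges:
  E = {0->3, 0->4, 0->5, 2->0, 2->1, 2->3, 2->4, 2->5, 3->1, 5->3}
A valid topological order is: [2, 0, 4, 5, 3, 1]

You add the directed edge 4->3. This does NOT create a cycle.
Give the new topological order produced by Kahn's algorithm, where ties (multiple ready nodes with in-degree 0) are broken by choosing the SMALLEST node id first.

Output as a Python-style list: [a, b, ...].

Answer: [2, 0, 4, 5, 3, 1]

Derivation:
Old toposort: [2, 0, 4, 5, 3, 1]
Added edge: 4->3
Position of 4 (2) < position of 3 (4). Old order still valid.
Run Kahn's algorithm (break ties by smallest node id):
  initial in-degrees: [1, 2, 0, 4, 2, 2]
  ready (indeg=0): [2]
  pop 2: indeg[0]->0; indeg[1]->1; indeg[3]->3; indeg[4]->1; indeg[5]->1 | ready=[0] | order so far=[2]
  pop 0: indeg[3]->2; indeg[4]->0; indeg[5]->0 | ready=[4, 5] | order so far=[2, 0]
  pop 4: indeg[3]->1 | ready=[5] | order so far=[2, 0, 4]
  pop 5: indeg[3]->0 | ready=[3] | order so far=[2, 0, 4, 5]
  pop 3: indeg[1]->0 | ready=[1] | order so far=[2, 0, 4, 5, 3]
  pop 1: no out-edges | ready=[] | order so far=[2, 0, 4, 5, 3, 1]
  Result: [2, 0, 4, 5, 3, 1]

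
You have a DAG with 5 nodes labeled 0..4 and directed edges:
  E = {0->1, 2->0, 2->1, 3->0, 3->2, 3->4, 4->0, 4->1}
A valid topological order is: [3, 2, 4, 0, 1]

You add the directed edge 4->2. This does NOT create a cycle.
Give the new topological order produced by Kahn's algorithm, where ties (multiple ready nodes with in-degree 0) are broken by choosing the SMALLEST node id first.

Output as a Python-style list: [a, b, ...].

Answer: [3, 4, 2, 0, 1]

Derivation:
Old toposort: [3, 2, 4, 0, 1]
Added edge: 4->2
Position of 4 (2) > position of 2 (1). Must reorder: 4 must now come before 2.
Run Kahn's algorithm (break ties by smallest node id):
  initial in-degrees: [3, 3, 2, 0, 1]
  ready (indeg=0): [3]
  pop 3: indeg[0]->2; indeg[2]->1; indeg[4]->0 | ready=[4] | order so far=[3]
  pop 4: indeg[0]->1; indeg[1]->2; indeg[2]->0 | ready=[2] | order so far=[3, 4]
  pop 2: indeg[0]->0; indeg[1]->1 | ready=[0] | order so far=[3, 4, 2]
  pop 0: indeg[1]->0 | ready=[1] | order so far=[3, 4, 2, 0]
  pop 1: no out-edges | ready=[] | order so far=[3, 4, 2, 0, 1]
  Result: [3, 4, 2, 0, 1]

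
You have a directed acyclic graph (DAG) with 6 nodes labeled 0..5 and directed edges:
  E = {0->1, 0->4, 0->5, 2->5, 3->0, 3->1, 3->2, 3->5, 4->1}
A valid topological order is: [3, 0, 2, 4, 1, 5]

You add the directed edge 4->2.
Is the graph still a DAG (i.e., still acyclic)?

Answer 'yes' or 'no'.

Given toposort: [3, 0, 2, 4, 1, 5]
Position of 4: index 3; position of 2: index 2
New edge 4->2: backward (u after v in old order)
Backward edge: old toposort is now invalid. Check if this creates a cycle.
Does 2 already reach 4? Reachable from 2: [2, 5]. NO -> still a DAG (reorder needed).
Still a DAG? yes

Answer: yes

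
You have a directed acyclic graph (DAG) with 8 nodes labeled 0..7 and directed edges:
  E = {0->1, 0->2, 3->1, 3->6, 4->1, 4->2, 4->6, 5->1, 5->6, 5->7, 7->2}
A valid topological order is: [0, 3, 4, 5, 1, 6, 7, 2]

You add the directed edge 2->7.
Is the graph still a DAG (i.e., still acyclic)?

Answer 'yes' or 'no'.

Given toposort: [0, 3, 4, 5, 1, 6, 7, 2]
Position of 2: index 7; position of 7: index 6
New edge 2->7: backward (u after v in old order)
Backward edge: old toposort is now invalid. Check if this creates a cycle.
Does 7 already reach 2? Reachable from 7: [2, 7]. YES -> cycle!
Still a DAG? no

Answer: no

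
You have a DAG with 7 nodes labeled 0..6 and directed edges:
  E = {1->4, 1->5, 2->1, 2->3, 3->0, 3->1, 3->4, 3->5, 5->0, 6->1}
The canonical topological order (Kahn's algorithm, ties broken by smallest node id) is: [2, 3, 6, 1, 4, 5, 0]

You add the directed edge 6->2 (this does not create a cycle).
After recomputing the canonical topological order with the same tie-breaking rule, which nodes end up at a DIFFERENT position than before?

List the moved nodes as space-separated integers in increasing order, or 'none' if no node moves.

Old toposort: [2, 3, 6, 1, 4, 5, 0]
Added edge 6->2
Recompute Kahn (smallest-id tiebreak):
  initial in-degrees: [2, 3, 1, 1, 2, 2, 0]
  ready (indeg=0): [6]
  pop 6: indeg[1]->2; indeg[2]->0 | ready=[2] | order so far=[6]
  pop 2: indeg[1]->1; indeg[3]->0 | ready=[3] | order so far=[6, 2]
  pop 3: indeg[0]->1; indeg[1]->0; indeg[4]->1; indeg[5]->1 | ready=[1] | order so far=[6, 2, 3]
  pop 1: indeg[4]->0; indeg[5]->0 | ready=[4, 5] | order so far=[6, 2, 3, 1]
  pop 4: no out-edges | ready=[5] | order so far=[6, 2, 3, 1, 4]
  pop 5: indeg[0]->0 | ready=[0] | order so far=[6, 2, 3, 1, 4, 5]
  pop 0: no out-edges | ready=[] | order so far=[6, 2, 3, 1, 4, 5, 0]
New canonical toposort: [6, 2, 3, 1, 4, 5, 0]
Compare positions:
  Node 0: index 6 -> 6 (same)
  Node 1: index 3 -> 3 (same)
  Node 2: index 0 -> 1 (moved)
  Node 3: index 1 -> 2 (moved)
  Node 4: index 4 -> 4 (same)
  Node 5: index 5 -> 5 (same)
  Node 6: index 2 -> 0 (moved)
Nodes that changed position: 2 3 6

Answer: 2 3 6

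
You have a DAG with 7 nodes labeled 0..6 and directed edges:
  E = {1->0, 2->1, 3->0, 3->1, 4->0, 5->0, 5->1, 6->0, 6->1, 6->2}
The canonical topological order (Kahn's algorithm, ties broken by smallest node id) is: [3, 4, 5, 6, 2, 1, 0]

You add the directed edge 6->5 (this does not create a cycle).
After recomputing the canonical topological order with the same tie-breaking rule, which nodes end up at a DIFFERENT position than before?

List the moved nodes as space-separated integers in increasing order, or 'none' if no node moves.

Old toposort: [3, 4, 5, 6, 2, 1, 0]
Added edge 6->5
Recompute Kahn (smallest-id tiebreak):
  initial in-degrees: [5, 4, 1, 0, 0, 1, 0]
  ready (indeg=0): [3, 4, 6]
  pop 3: indeg[0]->4; indeg[1]->3 | ready=[4, 6] | order so far=[3]
  pop 4: indeg[0]->3 | ready=[6] | order so far=[3, 4]
  pop 6: indeg[0]->2; indeg[1]->2; indeg[2]->0; indeg[5]->0 | ready=[2, 5] | order so far=[3, 4, 6]
  pop 2: indeg[1]->1 | ready=[5] | order so far=[3, 4, 6, 2]
  pop 5: indeg[0]->1; indeg[1]->0 | ready=[1] | order so far=[3, 4, 6, 2, 5]
  pop 1: indeg[0]->0 | ready=[0] | order so far=[3, 4, 6, 2, 5, 1]
  pop 0: no out-edges | ready=[] | order so far=[3, 4, 6, 2, 5, 1, 0]
New canonical toposort: [3, 4, 6, 2, 5, 1, 0]
Compare positions:
  Node 0: index 6 -> 6 (same)
  Node 1: index 5 -> 5 (same)
  Node 2: index 4 -> 3 (moved)
  Node 3: index 0 -> 0 (same)
  Node 4: index 1 -> 1 (same)
  Node 5: index 2 -> 4 (moved)
  Node 6: index 3 -> 2 (moved)
Nodes that changed position: 2 5 6

Answer: 2 5 6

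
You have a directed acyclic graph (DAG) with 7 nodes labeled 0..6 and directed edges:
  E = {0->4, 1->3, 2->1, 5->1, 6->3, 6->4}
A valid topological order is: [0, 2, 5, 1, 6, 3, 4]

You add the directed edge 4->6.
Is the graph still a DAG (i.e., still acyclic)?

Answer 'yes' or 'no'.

Given toposort: [0, 2, 5, 1, 6, 3, 4]
Position of 4: index 6; position of 6: index 4
New edge 4->6: backward (u after v in old order)
Backward edge: old toposort is now invalid. Check if this creates a cycle.
Does 6 already reach 4? Reachable from 6: [3, 4, 6]. YES -> cycle!
Still a DAG? no

Answer: no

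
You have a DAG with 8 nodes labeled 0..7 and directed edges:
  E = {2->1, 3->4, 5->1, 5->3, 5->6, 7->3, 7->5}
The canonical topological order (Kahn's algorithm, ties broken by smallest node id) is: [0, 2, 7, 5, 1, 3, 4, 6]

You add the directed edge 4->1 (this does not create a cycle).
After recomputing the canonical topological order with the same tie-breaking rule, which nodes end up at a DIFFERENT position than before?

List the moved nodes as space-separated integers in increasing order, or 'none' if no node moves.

Answer: 1 3 4

Derivation:
Old toposort: [0, 2, 7, 5, 1, 3, 4, 6]
Added edge 4->1
Recompute Kahn (smallest-id tiebreak):
  initial in-degrees: [0, 3, 0, 2, 1, 1, 1, 0]
  ready (indeg=0): [0, 2, 7]
  pop 0: no out-edges | ready=[2, 7] | order so far=[0]
  pop 2: indeg[1]->2 | ready=[7] | order so far=[0, 2]
  pop 7: indeg[3]->1; indeg[5]->0 | ready=[5] | order so far=[0, 2, 7]
  pop 5: indeg[1]->1; indeg[3]->0; indeg[6]->0 | ready=[3, 6] | order so far=[0, 2, 7, 5]
  pop 3: indeg[4]->0 | ready=[4, 6] | order so far=[0, 2, 7, 5, 3]
  pop 4: indeg[1]->0 | ready=[1, 6] | order so far=[0, 2, 7, 5, 3, 4]
  pop 1: no out-edges | ready=[6] | order so far=[0, 2, 7, 5, 3, 4, 1]
  pop 6: no out-edges | ready=[] | order so far=[0, 2, 7, 5, 3, 4, 1, 6]
New canonical toposort: [0, 2, 7, 5, 3, 4, 1, 6]
Compare positions:
  Node 0: index 0 -> 0 (same)
  Node 1: index 4 -> 6 (moved)
  Node 2: index 1 -> 1 (same)
  Node 3: index 5 -> 4 (moved)
  Node 4: index 6 -> 5 (moved)
  Node 5: index 3 -> 3 (same)
  Node 6: index 7 -> 7 (same)
  Node 7: index 2 -> 2 (same)
Nodes that changed position: 1 3 4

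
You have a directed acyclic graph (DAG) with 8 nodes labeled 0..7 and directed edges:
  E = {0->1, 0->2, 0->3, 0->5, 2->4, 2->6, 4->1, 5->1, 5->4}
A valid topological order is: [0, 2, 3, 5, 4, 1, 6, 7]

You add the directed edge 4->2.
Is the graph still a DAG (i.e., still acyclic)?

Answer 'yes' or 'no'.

Answer: no

Derivation:
Given toposort: [0, 2, 3, 5, 4, 1, 6, 7]
Position of 4: index 4; position of 2: index 1
New edge 4->2: backward (u after v in old order)
Backward edge: old toposort is now invalid. Check if this creates a cycle.
Does 2 already reach 4? Reachable from 2: [1, 2, 4, 6]. YES -> cycle!
Still a DAG? no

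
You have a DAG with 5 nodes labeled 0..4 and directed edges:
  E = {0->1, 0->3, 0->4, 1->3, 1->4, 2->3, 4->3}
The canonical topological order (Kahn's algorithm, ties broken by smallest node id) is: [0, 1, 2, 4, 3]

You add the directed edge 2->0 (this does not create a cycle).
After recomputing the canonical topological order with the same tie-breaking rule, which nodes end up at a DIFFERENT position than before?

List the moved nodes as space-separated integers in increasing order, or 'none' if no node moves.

Answer: 0 1 2

Derivation:
Old toposort: [0, 1, 2, 4, 3]
Added edge 2->0
Recompute Kahn (smallest-id tiebreak):
  initial in-degrees: [1, 1, 0, 4, 2]
  ready (indeg=0): [2]
  pop 2: indeg[0]->0; indeg[3]->3 | ready=[0] | order so far=[2]
  pop 0: indeg[1]->0; indeg[3]->2; indeg[4]->1 | ready=[1] | order so far=[2, 0]
  pop 1: indeg[3]->1; indeg[4]->0 | ready=[4] | order so far=[2, 0, 1]
  pop 4: indeg[3]->0 | ready=[3] | order so far=[2, 0, 1, 4]
  pop 3: no out-edges | ready=[] | order so far=[2, 0, 1, 4, 3]
New canonical toposort: [2, 0, 1, 4, 3]
Compare positions:
  Node 0: index 0 -> 1 (moved)
  Node 1: index 1 -> 2 (moved)
  Node 2: index 2 -> 0 (moved)
  Node 3: index 4 -> 4 (same)
  Node 4: index 3 -> 3 (same)
Nodes that changed position: 0 1 2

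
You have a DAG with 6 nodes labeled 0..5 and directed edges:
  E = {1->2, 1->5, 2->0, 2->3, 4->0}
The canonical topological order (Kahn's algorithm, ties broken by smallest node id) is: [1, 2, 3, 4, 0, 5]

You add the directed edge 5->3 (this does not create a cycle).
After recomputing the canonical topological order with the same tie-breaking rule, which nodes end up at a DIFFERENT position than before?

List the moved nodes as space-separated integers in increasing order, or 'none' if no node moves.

Answer: 0 3 4 5

Derivation:
Old toposort: [1, 2, 3, 4, 0, 5]
Added edge 5->3
Recompute Kahn (smallest-id tiebreak):
  initial in-degrees: [2, 0, 1, 2, 0, 1]
  ready (indeg=0): [1, 4]
  pop 1: indeg[2]->0; indeg[5]->0 | ready=[2, 4, 5] | order so far=[1]
  pop 2: indeg[0]->1; indeg[3]->1 | ready=[4, 5] | order so far=[1, 2]
  pop 4: indeg[0]->0 | ready=[0, 5] | order so far=[1, 2, 4]
  pop 0: no out-edges | ready=[5] | order so far=[1, 2, 4, 0]
  pop 5: indeg[3]->0 | ready=[3] | order so far=[1, 2, 4, 0, 5]
  pop 3: no out-edges | ready=[] | order so far=[1, 2, 4, 0, 5, 3]
New canonical toposort: [1, 2, 4, 0, 5, 3]
Compare positions:
  Node 0: index 4 -> 3 (moved)
  Node 1: index 0 -> 0 (same)
  Node 2: index 1 -> 1 (same)
  Node 3: index 2 -> 5 (moved)
  Node 4: index 3 -> 2 (moved)
  Node 5: index 5 -> 4 (moved)
Nodes that changed position: 0 3 4 5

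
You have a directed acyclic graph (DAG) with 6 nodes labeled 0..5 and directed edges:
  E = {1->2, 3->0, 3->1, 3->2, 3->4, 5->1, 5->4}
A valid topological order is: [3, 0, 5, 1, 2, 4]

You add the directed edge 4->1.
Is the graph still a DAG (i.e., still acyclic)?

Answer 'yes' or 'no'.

Given toposort: [3, 0, 5, 1, 2, 4]
Position of 4: index 5; position of 1: index 3
New edge 4->1: backward (u after v in old order)
Backward edge: old toposort is now invalid. Check if this creates a cycle.
Does 1 already reach 4? Reachable from 1: [1, 2]. NO -> still a DAG (reorder needed).
Still a DAG? yes

Answer: yes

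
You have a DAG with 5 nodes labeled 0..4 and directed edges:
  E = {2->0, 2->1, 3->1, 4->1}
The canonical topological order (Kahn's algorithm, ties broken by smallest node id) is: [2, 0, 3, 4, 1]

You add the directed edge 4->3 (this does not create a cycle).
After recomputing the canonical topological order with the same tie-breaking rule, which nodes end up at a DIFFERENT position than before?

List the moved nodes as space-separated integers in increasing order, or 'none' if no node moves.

Old toposort: [2, 0, 3, 4, 1]
Added edge 4->3
Recompute Kahn (smallest-id tiebreak):
  initial in-degrees: [1, 3, 0, 1, 0]
  ready (indeg=0): [2, 4]
  pop 2: indeg[0]->0; indeg[1]->2 | ready=[0, 4] | order so far=[2]
  pop 0: no out-edges | ready=[4] | order so far=[2, 0]
  pop 4: indeg[1]->1; indeg[3]->0 | ready=[3] | order so far=[2, 0, 4]
  pop 3: indeg[1]->0 | ready=[1] | order so far=[2, 0, 4, 3]
  pop 1: no out-edges | ready=[] | order so far=[2, 0, 4, 3, 1]
New canonical toposort: [2, 0, 4, 3, 1]
Compare positions:
  Node 0: index 1 -> 1 (same)
  Node 1: index 4 -> 4 (same)
  Node 2: index 0 -> 0 (same)
  Node 3: index 2 -> 3 (moved)
  Node 4: index 3 -> 2 (moved)
Nodes that changed position: 3 4

Answer: 3 4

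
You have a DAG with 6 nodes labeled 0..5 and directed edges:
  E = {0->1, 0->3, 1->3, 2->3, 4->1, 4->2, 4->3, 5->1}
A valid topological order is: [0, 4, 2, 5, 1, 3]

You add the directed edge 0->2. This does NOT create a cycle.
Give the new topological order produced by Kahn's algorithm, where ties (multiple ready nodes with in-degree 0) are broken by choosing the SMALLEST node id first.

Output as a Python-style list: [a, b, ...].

Answer: [0, 4, 2, 5, 1, 3]

Derivation:
Old toposort: [0, 4, 2, 5, 1, 3]
Added edge: 0->2
Position of 0 (0) < position of 2 (2). Old order still valid.
Run Kahn's algorithm (break ties by smallest node id):
  initial in-degrees: [0, 3, 2, 4, 0, 0]
  ready (indeg=0): [0, 4, 5]
  pop 0: indeg[1]->2; indeg[2]->1; indeg[3]->3 | ready=[4, 5] | order so far=[0]
  pop 4: indeg[1]->1; indeg[2]->0; indeg[3]->2 | ready=[2, 5] | order so far=[0, 4]
  pop 2: indeg[3]->1 | ready=[5] | order so far=[0, 4, 2]
  pop 5: indeg[1]->0 | ready=[1] | order so far=[0, 4, 2, 5]
  pop 1: indeg[3]->0 | ready=[3] | order so far=[0, 4, 2, 5, 1]
  pop 3: no out-edges | ready=[] | order so far=[0, 4, 2, 5, 1, 3]
  Result: [0, 4, 2, 5, 1, 3]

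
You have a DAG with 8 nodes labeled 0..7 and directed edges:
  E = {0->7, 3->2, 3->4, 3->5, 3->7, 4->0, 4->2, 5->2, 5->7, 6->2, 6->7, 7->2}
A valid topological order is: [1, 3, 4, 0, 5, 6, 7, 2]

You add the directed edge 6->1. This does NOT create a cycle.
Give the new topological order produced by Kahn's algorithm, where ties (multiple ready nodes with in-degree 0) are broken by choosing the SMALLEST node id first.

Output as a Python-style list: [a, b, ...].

Old toposort: [1, 3, 4, 0, 5, 6, 7, 2]
Added edge: 6->1
Position of 6 (5) > position of 1 (0). Must reorder: 6 must now come before 1.
Run Kahn's algorithm (break ties by smallest node id):
  initial in-degrees: [1, 1, 5, 0, 1, 1, 0, 4]
  ready (indeg=0): [3, 6]
  pop 3: indeg[2]->4; indeg[4]->0; indeg[5]->0; indeg[7]->3 | ready=[4, 5, 6] | order so far=[3]
  pop 4: indeg[0]->0; indeg[2]->3 | ready=[0, 5, 6] | order so far=[3, 4]
  pop 0: indeg[7]->2 | ready=[5, 6] | order so far=[3, 4, 0]
  pop 5: indeg[2]->2; indeg[7]->1 | ready=[6] | order so far=[3, 4, 0, 5]
  pop 6: indeg[1]->0; indeg[2]->1; indeg[7]->0 | ready=[1, 7] | order so far=[3, 4, 0, 5, 6]
  pop 1: no out-edges | ready=[7] | order so far=[3, 4, 0, 5, 6, 1]
  pop 7: indeg[2]->0 | ready=[2] | order so far=[3, 4, 0, 5, 6, 1, 7]
  pop 2: no out-edges | ready=[] | order so far=[3, 4, 0, 5, 6, 1, 7, 2]
  Result: [3, 4, 0, 5, 6, 1, 7, 2]

Answer: [3, 4, 0, 5, 6, 1, 7, 2]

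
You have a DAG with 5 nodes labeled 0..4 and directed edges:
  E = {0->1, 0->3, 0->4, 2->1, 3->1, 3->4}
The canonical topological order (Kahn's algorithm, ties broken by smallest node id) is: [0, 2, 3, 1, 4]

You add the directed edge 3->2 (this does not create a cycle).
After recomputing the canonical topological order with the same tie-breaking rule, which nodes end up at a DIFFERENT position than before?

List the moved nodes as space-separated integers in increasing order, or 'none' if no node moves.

Answer: 2 3

Derivation:
Old toposort: [0, 2, 3, 1, 4]
Added edge 3->2
Recompute Kahn (smallest-id tiebreak):
  initial in-degrees: [0, 3, 1, 1, 2]
  ready (indeg=0): [0]
  pop 0: indeg[1]->2; indeg[3]->0; indeg[4]->1 | ready=[3] | order so far=[0]
  pop 3: indeg[1]->1; indeg[2]->0; indeg[4]->0 | ready=[2, 4] | order so far=[0, 3]
  pop 2: indeg[1]->0 | ready=[1, 4] | order so far=[0, 3, 2]
  pop 1: no out-edges | ready=[4] | order so far=[0, 3, 2, 1]
  pop 4: no out-edges | ready=[] | order so far=[0, 3, 2, 1, 4]
New canonical toposort: [0, 3, 2, 1, 4]
Compare positions:
  Node 0: index 0 -> 0 (same)
  Node 1: index 3 -> 3 (same)
  Node 2: index 1 -> 2 (moved)
  Node 3: index 2 -> 1 (moved)
  Node 4: index 4 -> 4 (same)
Nodes that changed position: 2 3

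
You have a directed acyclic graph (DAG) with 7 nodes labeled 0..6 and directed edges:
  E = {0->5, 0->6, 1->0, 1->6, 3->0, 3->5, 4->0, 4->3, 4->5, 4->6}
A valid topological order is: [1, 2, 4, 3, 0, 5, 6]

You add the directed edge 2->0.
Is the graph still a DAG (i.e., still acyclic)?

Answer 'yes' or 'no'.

Given toposort: [1, 2, 4, 3, 0, 5, 6]
Position of 2: index 1; position of 0: index 4
New edge 2->0: forward
Forward edge: respects the existing order. Still a DAG, same toposort still valid.
Still a DAG? yes

Answer: yes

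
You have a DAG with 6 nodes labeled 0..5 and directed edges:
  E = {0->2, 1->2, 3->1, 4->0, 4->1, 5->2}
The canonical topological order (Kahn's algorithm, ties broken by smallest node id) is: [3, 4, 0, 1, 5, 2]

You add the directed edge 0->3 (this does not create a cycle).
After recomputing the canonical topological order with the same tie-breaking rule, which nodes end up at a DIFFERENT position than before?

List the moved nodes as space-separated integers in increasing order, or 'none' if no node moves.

Old toposort: [3, 4, 0, 1, 5, 2]
Added edge 0->3
Recompute Kahn (smallest-id tiebreak):
  initial in-degrees: [1, 2, 3, 1, 0, 0]
  ready (indeg=0): [4, 5]
  pop 4: indeg[0]->0; indeg[1]->1 | ready=[0, 5] | order so far=[4]
  pop 0: indeg[2]->2; indeg[3]->0 | ready=[3, 5] | order so far=[4, 0]
  pop 3: indeg[1]->0 | ready=[1, 5] | order so far=[4, 0, 3]
  pop 1: indeg[2]->1 | ready=[5] | order so far=[4, 0, 3, 1]
  pop 5: indeg[2]->0 | ready=[2] | order so far=[4, 0, 3, 1, 5]
  pop 2: no out-edges | ready=[] | order so far=[4, 0, 3, 1, 5, 2]
New canonical toposort: [4, 0, 3, 1, 5, 2]
Compare positions:
  Node 0: index 2 -> 1 (moved)
  Node 1: index 3 -> 3 (same)
  Node 2: index 5 -> 5 (same)
  Node 3: index 0 -> 2 (moved)
  Node 4: index 1 -> 0 (moved)
  Node 5: index 4 -> 4 (same)
Nodes that changed position: 0 3 4

Answer: 0 3 4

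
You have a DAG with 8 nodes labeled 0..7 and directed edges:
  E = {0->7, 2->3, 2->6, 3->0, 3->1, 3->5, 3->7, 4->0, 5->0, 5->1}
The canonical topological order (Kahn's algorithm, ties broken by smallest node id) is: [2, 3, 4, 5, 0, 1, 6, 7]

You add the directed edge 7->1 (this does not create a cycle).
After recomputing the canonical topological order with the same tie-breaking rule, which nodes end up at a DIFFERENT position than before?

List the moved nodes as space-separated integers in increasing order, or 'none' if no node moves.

Old toposort: [2, 3, 4, 5, 0, 1, 6, 7]
Added edge 7->1
Recompute Kahn (smallest-id tiebreak):
  initial in-degrees: [3, 3, 0, 1, 0, 1, 1, 2]
  ready (indeg=0): [2, 4]
  pop 2: indeg[3]->0; indeg[6]->0 | ready=[3, 4, 6] | order so far=[2]
  pop 3: indeg[0]->2; indeg[1]->2; indeg[5]->0; indeg[7]->1 | ready=[4, 5, 6] | order so far=[2, 3]
  pop 4: indeg[0]->1 | ready=[5, 6] | order so far=[2, 3, 4]
  pop 5: indeg[0]->0; indeg[1]->1 | ready=[0, 6] | order so far=[2, 3, 4, 5]
  pop 0: indeg[7]->0 | ready=[6, 7] | order so far=[2, 3, 4, 5, 0]
  pop 6: no out-edges | ready=[7] | order so far=[2, 3, 4, 5, 0, 6]
  pop 7: indeg[1]->0 | ready=[1] | order so far=[2, 3, 4, 5, 0, 6, 7]
  pop 1: no out-edges | ready=[] | order so far=[2, 3, 4, 5, 0, 6, 7, 1]
New canonical toposort: [2, 3, 4, 5, 0, 6, 7, 1]
Compare positions:
  Node 0: index 4 -> 4 (same)
  Node 1: index 5 -> 7 (moved)
  Node 2: index 0 -> 0 (same)
  Node 3: index 1 -> 1 (same)
  Node 4: index 2 -> 2 (same)
  Node 5: index 3 -> 3 (same)
  Node 6: index 6 -> 5 (moved)
  Node 7: index 7 -> 6 (moved)
Nodes that changed position: 1 6 7

Answer: 1 6 7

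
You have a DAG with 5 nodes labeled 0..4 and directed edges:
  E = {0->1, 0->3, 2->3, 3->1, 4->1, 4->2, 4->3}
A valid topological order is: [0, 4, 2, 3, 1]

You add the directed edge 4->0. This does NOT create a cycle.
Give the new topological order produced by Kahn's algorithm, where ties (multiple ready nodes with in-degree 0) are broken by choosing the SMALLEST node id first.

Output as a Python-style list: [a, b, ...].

Answer: [4, 0, 2, 3, 1]

Derivation:
Old toposort: [0, 4, 2, 3, 1]
Added edge: 4->0
Position of 4 (1) > position of 0 (0). Must reorder: 4 must now come before 0.
Run Kahn's algorithm (break ties by smallest node id):
  initial in-degrees: [1, 3, 1, 3, 0]
  ready (indeg=0): [4]
  pop 4: indeg[0]->0; indeg[1]->2; indeg[2]->0; indeg[3]->2 | ready=[0, 2] | order so far=[4]
  pop 0: indeg[1]->1; indeg[3]->1 | ready=[2] | order so far=[4, 0]
  pop 2: indeg[3]->0 | ready=[3] | order so far=[4, 0, 2]
  pop 3: indeg[1]->0 | ready=[1] | order so far=[4, 0, 2, 3]
  pop 1: no out-edges | ready=[] | order so far=[4, 0, 2, 3, 1]
  Result: [4, 0, 2, 3, 1]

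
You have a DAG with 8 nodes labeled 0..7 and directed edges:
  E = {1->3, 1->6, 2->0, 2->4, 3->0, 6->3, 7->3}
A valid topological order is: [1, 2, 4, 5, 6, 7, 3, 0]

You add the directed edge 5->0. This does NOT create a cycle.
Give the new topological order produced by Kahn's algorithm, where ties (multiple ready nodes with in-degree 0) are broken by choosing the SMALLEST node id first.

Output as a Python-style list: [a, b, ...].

Answer: [1, 2, 4, 5, 6, 7, 3, 0]

Derivation:
Old toposort: [1, 2, 4, 5, 6, 7, 3, 0]
Added edge: 5->0
Position of 5 (3) < position of 0 (7). Old order still valid.
Run Kahn's algorithm (break ties by smallest node id):
  initial in-degrees: [3, 0, 0, 3, 1, 0, 1, 0]
  ready (indeg=0): [1, 2, 5, 7]
  pop 1: indeg[3]->2; indeg[6]->0 | ready=[2, 5, 6, 7] | order so far=[1]
  pop 2: indeg[0]->2; indeg[4]->0 | ready=[4, 5, 6, 7] | order so far=[1, 2]
  pop 4: no out-edges | ready=[5, 6, 7] | order so far=[1, 2, 4]
  pop 5: indeg[0]->1 | ready=[6, 7] | order so far=[1, 2, 4, 5]
  pop 6: indeg[3]->1 | ready=[7] | order so far=[1, 2, 4, 5, 6]
  pop 7: indeg[3]->0 | ready=[3] | order so far=[1, 2, 4, 5, 6, 7]
  pop 3: indeg[0]->0 | ready=[0] | order so far=[1, 2, 4, 5, 6, 7, 3]
  pop 0: no out-edges | ready=[] | order so far=[1, 2, 4, 5, 6, 7, 3, 0]
  Result: [1, 2, 4, 5, 6, 7, 3, 0]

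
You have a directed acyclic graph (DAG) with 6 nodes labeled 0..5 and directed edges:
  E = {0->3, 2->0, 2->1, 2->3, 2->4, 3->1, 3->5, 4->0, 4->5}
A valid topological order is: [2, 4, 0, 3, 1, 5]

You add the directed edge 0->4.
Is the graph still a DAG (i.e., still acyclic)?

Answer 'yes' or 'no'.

Answer: no

Derivation:
Given toposort: [2, 4, 0, 3, 1, 5]
Position of 0: index 2; position of 4: index 1
New edge 0->4: backward (u after v in old order)
Backward edge: old toposort is now invalid. Check if this creates a cycle.
Does 4 already reach 0? Reachable from 4: [0, 1, 3, 4, 5]. YES -> cycle!
Still a DAG? no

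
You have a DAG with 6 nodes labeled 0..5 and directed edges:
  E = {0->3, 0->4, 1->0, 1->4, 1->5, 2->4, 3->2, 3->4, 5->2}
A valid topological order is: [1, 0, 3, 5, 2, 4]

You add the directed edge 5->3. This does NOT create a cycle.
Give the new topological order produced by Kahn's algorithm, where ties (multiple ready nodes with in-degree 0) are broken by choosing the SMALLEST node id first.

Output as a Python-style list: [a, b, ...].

Old toposort: [1, 0, 3, 5, 2, 4]
Added edge: 5->3
Position of 5 (3) > position of 3 (2). Must reorder: 5 must now come before 3.
Run Kahn's algorithm (break ties by smallest node id):
  initial in-degrees: [1, 0, 2, 2, 4, 1]
  ready (indeg=0): [1]
  pop 1: indeg[0]->0; indeg[4]->3; indeg[5]->0 | ready=[0, 5] | order so far=[1]
  pop 0: indeg[3]->1; indeg[4]->2 | ready=[5] | order so far=[1, 0]
  pop 5: indeg[2]->1; indeg[3]->0 | ready=[3] | order so far=[1, 0, 5]
  pop 3: indeg[2]->0; indeg[4]->1 | ready=[2] | order so far=[1, 0, 5, 3]
  pop 2: indeg[4]->0 | ready=[4] | order so far=[1, 0, 5, 3, 2]
  pop 4: no out-edges | ready=[] | order so far=[1, 0, 5, 3, 2, 4]
  Result: [1, 0, 5, 3, 2, 4]

Answer: [1, 0, 5, 3, 2, 4]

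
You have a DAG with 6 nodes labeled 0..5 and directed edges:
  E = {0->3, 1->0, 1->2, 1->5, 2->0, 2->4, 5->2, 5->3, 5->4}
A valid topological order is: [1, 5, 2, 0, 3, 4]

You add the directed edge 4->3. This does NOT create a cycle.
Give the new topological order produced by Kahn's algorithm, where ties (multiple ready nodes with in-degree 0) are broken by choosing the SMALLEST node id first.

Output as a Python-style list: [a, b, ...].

Answer: [1, 5, 2, 0, 4, 3]

Derivation:
Old toposort: [1, 5, 2, 0, 3, 4]
Added edge: 4->3
Position of 4 (5) > position of 3 (4). Must reorder: 4 must now come before 3.
Run Kahn's algorithm (break ties by smallest node id):
  initial in-degrees: [2, 0, 2, 3, 2, 1]
  ready (indeg=0): [1]
  pop 1: indeg[0]->1; indeg[2]->1; indeg[5]->0 | ready=[5] | order so far=[1]
  pop 5: indeg[2]->0; indeg[3]->2; indeg[4]->1 | ready=[2] | order so far=[1, 5]
  pop 2: indeg[0]->0; indeg[4]->0 | ready=[0, 4] | order so far=[1, 5, 2]
  pop 0: indeg[3]->1 | ready=[4] | order so far=[1, 5, 2, 0]
  pop 4: indeg[3]->0 | ready=[3] | order so far=[1, 5, 2, 0, 4]
  pop 3: no out-edges | ready=[] | order so far=[1, 5, 2, 0, 4, 3]
  Result: [1, 5, 2, 0, 4, 3]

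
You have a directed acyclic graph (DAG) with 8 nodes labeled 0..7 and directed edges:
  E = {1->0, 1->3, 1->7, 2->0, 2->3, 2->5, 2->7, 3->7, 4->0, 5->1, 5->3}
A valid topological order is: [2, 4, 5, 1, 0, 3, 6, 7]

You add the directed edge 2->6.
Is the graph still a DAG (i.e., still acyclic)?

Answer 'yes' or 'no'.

Answer: yes

Derivation:
Given toposort: [2, 4, 5, 1, 0, 3, 6, 7]
Position of 2: index 0; position of 6: index 6
New edge 2->6: forward
Forward edge: respects the existing order. Still a DAG, same toposort still valid.
Still a DAG? yes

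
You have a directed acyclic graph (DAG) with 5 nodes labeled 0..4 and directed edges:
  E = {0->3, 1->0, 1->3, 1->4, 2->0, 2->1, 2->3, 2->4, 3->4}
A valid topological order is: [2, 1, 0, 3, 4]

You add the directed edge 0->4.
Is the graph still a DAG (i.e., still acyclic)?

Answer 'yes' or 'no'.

Answer: yes

Derivation:
Given toposort: [2, 1, 0, 3, 4]
Position of 0: index 2; position of 4: index 4
New edge 0->4: forward
Forward edge: respects the existing order. Still a DAG, same toposort still valid.
Still a DAG? yes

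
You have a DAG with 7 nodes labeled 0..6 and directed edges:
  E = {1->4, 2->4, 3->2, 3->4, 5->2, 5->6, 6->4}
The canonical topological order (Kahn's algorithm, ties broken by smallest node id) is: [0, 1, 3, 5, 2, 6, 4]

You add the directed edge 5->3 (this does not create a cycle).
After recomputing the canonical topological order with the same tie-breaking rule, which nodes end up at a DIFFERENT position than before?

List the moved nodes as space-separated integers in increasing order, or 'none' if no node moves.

Old toposort: [0, 1, 3, 5, 2, 6, 4]
Added edge 5->3
Recompute Kahn (smallest-id tiebreak):
  initial in-degrees: [0, 0, 2, 1, 4, 0, 1]
  ready (indeg=0): [0, 1, 5]
  pop 0: no out-edges | ready=[1, 5] | order so far=[0]
  pop 1: indeg[4]->3 | ready=[5] | order so far=[0, 1]
  pop 5: indeg[2]->1; indeg[3]->0; indeg[6]->0 | ready=[3, 6] | order so far=[0, 1, 5]
  pop 3: indeg[2]->0; indeg[4]->2 | ready=[2, 6] | order so far=[0, 1, 5, 3]
  pop 2: indeg[4]->1 | ready=[6] | order so far=[0, 1, 5, 3, 2]
  pop 6: indeg[4]->0 | ready=[4] | order so far=[0, 1, 5, 3, 2, 6]
  pop 4: no out-edges | ready=[] | order so far=[0, 1, 5, 3, 2, 6, 4]
New canonical toposort: [0, 1, 5, 3, 2, 6, 4]
Compare positions:
  Node 0: index 0 -> 0 (same)
  Node 1: index 1 -> 1 (same)
  Node 2: index 4 -> 4 (same)
  Node 3: index 2 -> 3 (moved)
  Node 4: index 6 -> 6 (same)
  Node 5: index 3 -> 2 (moved)
  Node 6: index 5 -> 5 (same)
Nodes that changed position: 3 5

Answer: 3 5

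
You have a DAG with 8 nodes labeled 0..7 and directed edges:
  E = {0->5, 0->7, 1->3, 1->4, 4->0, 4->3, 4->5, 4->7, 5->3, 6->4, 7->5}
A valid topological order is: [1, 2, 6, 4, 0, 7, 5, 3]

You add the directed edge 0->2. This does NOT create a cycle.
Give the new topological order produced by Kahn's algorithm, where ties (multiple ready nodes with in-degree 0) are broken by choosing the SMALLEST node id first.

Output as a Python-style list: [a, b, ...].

Old toposort: [1, 2, 6, 4, 0, 7, 5, 3]
Added edge: 0->2
Position of 0 (4) > position of 2 (1). Must reorder: 0 must now come before 2.
Run Kahn's algorithm (break ties by smallest node id):
  initial in-degrees: [1, 0, 1, 3, 2, 3, 0, 2]
  ready (indeg=0): [1, 6]
  pop 1: indeg[3]->2; indeg[4]->1 | ready=[6] | order so far=[1]
  pop 6: indeg[4]->0 | ready=[4] | order so far=[1, 6]
  pop 4: indeg[0]->0; indeg[3]->1; indeg[5]->2; indeg[7]->1 | ready=[0] | order so far=[1, 6, 4]
  pop 0: indeg[2]->0; indeg[5]->1; indeg[7]->0 | ready=[2, 7] | order so far=[1, 6, 4, 0]
  pop 2: no out-edges | ready=[7] | order so far=[1, 6, 4, 0, 2]
  pop 7: indeg[5]->0 | ready=[5] | order so far=[1, 6, 4, 0, 2, 7]
  pop 5: indeg[3]->0 | ready=[3] | order so far=[1, 6, 4, 0, 2, 7, 5]
  pop 3: no out-edges | ready=[] | order so far=[1, 6, 4, 0, 2, 7, 5, 3]
  Result: [1, 6, 4, 0, 2, 7, 5, 3]

Answer: [1, 6, 4, 0, 2, 7, 5, 3]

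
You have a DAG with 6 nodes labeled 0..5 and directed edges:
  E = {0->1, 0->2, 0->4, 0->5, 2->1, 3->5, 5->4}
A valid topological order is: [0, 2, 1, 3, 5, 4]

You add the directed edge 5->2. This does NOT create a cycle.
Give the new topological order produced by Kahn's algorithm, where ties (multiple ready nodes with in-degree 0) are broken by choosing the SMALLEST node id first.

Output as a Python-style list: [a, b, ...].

Answer: [0, 3, 5, 2, 1, 4]

Derivation:
Old toposort: [0, 2, 1, 3, 5, 4]
Added edge: 5->2
Position of 5 (4) > position of 2 (1). Must reorder: 5 must now come before 2.
Run Kahn's algorithm (break ties by smallest node id):
  initial in-degrees: [0, 2, 2, 0, 2, 2]
  ready (indeg=0): [0, 3]
  pop 0: indeg[1]->1; indeg[2]->1; indeg[4]->1; indeg[5]->1 | ready=[3] | order so far=[0]
  pop 3: indeg[5]->0 | ready=[5] | order so far=[0, 3]
  pop 5: indeg[2]->0; indeg[4]->0 | ready=[2, 4] | order so far=[0, 3, 5]
  pop 2: indeg[1]->0 | ready=[1, 4] | order so far=[0, 3, 5, 2]
  pop 1: no out-edges | ready=[4] | order so far=[0, 3, 5, 2, 1]
  pop 4: no out-edges | ready=[] | order so far=[0, 3, 5, 2, 1, 4]
  Result: [0, 3, 5, 2, 1, 4]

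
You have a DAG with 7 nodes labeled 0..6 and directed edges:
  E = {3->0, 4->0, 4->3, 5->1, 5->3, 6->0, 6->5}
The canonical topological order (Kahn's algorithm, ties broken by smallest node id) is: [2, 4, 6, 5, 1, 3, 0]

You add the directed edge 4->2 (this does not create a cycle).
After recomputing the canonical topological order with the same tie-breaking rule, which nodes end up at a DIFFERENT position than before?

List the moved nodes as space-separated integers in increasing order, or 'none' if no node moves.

Old toposort: [2, 4, 6, 5, 1, 3, 0]
Added edge 4->2
Recompute Kahn (smallest-id tiebreak):
  initial in-degrees: [3, 1, 1, 2, 0, 1, 0]
  ready (indeg=0): [4, 6]
  pop 4: indeg[0]->2; indeg[2]->0; indeg[3]->1 | ready=[2, 6] | order so far=[4]
  pop 2: no out-edges | ready=[6] | order so far=[4, 2]
  pop 6: indeg[0]->1; indeg[5]->0 | ready=[5] | order so far=[4, 2, 6]
  pop 5: indeg[1]->0; indeg[3]->0 | ready=[1, 3] | order so far=[4, 2, 6, 5]
  pop 1: no out-edges | ready=[3] | order so far=[4, 2, 6, 5, 1]
  pop 3: indeg[0]->0 | ready=[0] | order so far=[4, 2, 6, 5, 1, 3]
  pop 0: no out-edges | ready=[] | order so far=[4, 2, 6, 5, 1, 3, 0]
New canonical toposort: [4, 2, 6, 5, 1, 3, 0]
Compare positions:
  Node 0: index 6 -> 6 (same)
  Node 1: index 4 -> 4 (same)
  Node 2: index 0 -> 1 (moved)
  Node 3: index 5 -> 5 (same)
  Node 4: index 1 -> 0 (moved)
  Node 5: index 3 -> 3 (same)
  Node 6: index 2 -> 2 (same)
Nodes that changed position: 2 4

Answer: 2 4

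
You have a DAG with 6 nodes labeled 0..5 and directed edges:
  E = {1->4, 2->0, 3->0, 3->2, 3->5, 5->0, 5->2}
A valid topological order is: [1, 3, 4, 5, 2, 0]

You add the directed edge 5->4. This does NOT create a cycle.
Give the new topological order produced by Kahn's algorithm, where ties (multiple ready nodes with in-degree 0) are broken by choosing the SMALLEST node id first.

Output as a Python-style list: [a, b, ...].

Answer: [1, 3, 5, 2, 0, 4]

Derivation:
Old toposort: [1, 3, 4, 5, 2, 0]
Added edge: 5->4
Position of 5 (3) > position of 4 (2). Must reorder: 5 must now come before 4.
Run Kahn's algorithm (break ties by smallest node id):
  initial in-degrees: [3, 0, 2, 0, 2, 1]
  ready (indeg=0): [1, 3]
  pop 1: indeg[4]->1 | ready=[3] | order so far=[1]
  pop 3: indeg[0]->2; indeg[2]->1; indeg[5]->0 | ready=[5] | order so far=[1, 3]
  pop 5: indeg[0]->1; indeg[2]->0; indeg[4]->0 | ready=[2, 4] | order so far=[1, 3, 5]
  pop 2: indeg[0]->0 | ready=[0, 4] | order so far=[1, 3, 5, 2]
  pop 0: no out-edges | ready=[4] | order so far=[1, 3, 5, 2, 0]
  pop 4: no out-edges | ready=[] | order so far=[1, 3, 5, 2, 0, 4]
  Result: [1, 3, 5, 2, 0, 4]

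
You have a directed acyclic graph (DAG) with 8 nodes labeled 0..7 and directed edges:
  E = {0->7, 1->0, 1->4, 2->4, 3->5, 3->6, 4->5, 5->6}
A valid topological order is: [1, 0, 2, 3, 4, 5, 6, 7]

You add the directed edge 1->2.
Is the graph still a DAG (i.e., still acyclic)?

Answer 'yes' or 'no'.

Given toposort: [1, 0, 2, 3, 4, 5, 6, 7]
Position of 1: index 0; position of 2: index 2
New edge 1->2: forward
Forward edge: respects the existing order. Still a DAG, same toposort still valid.
Still a DAG? yes

Answer: yes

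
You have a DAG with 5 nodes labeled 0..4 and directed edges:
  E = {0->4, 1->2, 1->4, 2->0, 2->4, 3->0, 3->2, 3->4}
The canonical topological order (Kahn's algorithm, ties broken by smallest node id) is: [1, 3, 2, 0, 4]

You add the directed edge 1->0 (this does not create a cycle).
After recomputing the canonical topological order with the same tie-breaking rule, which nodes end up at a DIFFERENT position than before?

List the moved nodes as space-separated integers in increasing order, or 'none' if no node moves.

Answer: none

Derivation:
Old toposort: [1, 3, 2, 0, 4]
Added edge 1->0
Recompute Kahn (smallest-id tiebreak):
  initial in-degrees: [3, 0, 2, 0, 4]
  ready (indeg=0): [1, 3]
  pop 1: indeg[0]->2; indeg[2]->1; indeg[4]->3 | ready=[3] | order so far=[1]
  pop 3: indeg[0]->1; indeg[2]->0; indeg[4]->2 | ready=[2] | order so far=[1, 3]
  pop 2: indeg[0]->0; indeg[4]->1 | ready=[0] | order so far=[1, 3, 2]
  pop 0: indeg[4]->0 | ready=[4] | order so far=[1, 3, 2, 0]
  pop 4: no out-edges | ready=[] | order so far=[1, 3, 2, 0, 4]
New canonical toposort: [1, 3, 2, 0, 4]
Compare positions:
  Node 0: index 3 -> 3 (same)
  Node 1: index 0 -> 0 (same)
  Node 2: index 2 -> 2 (same)
  Node 3: index 1 -> 1 (same)
  Node 4: index 4 -> 4 (same)
Nodes that changed position: none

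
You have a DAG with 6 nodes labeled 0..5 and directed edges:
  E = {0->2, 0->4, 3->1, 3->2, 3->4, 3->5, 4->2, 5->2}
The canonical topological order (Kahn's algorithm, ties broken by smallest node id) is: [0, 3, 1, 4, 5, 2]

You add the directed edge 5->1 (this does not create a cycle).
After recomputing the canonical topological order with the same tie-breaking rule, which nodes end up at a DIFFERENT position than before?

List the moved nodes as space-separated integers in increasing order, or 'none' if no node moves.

Old toposort: [0, 3, 1, 4, 5, 2]
Added edge 5->1
Recompute Kahn (smallest-id tiebreak):
  initial in-degrees: [0, 2, 4, 0, 2, 1]
  ready (indeg=0): [0, 3]
  pop 0: indeg[2]->3; indeg[4]->1 | ready=[3] | order so far=[0]
  pop 3: indeg[1]->1; indeg[2]->2; indeg[4]->0; indeg[5]->0 | ready=[4, 5] | order so far=[0, 3]
  pop 4: indeg[2]->1 | ready=[5] | order so far=[0, 3, 4]
  pop 5: indeg[1]->0; indeg[2]->0 | ready=[1, 2] | order so far=[0, 3, 4, 5]
  pop 1: no out-edges | ready=[2] | order so far=[0, 3, 4, 5, 1]
  pop 2: no out-edges | ready=[] | order so far=[0, 3, 4, 5, 1, 2]
New canonical toposort: [0, 3, 4, 5, 1, 2]
Compare positions:
  Node 0: index 0 -> 0 (same)
  Node 1: index 2 -> 4 (moved)
  Node 2: index 5 -> 5 (same)
  Node 3: index 1 -> 1 (same)
  Node 4: index 3 -> 2 (moved)
  Node 5: index 4 -> 3 (moved)
Nodes that changed position: 1 4 5

Answer: 1 4 5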